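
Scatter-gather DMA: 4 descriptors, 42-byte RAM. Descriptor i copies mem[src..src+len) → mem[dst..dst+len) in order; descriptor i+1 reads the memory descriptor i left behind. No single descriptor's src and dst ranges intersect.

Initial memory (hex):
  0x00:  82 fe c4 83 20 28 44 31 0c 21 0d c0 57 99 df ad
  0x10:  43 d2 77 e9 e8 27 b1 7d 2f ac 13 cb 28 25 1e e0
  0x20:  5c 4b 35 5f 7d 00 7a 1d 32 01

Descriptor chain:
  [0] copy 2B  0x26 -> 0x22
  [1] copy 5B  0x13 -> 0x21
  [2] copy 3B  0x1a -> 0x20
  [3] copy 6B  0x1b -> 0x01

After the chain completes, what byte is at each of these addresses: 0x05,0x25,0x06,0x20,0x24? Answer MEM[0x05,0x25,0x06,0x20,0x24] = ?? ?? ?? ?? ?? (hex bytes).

  after D0: wrote 2B at 0x22 = 7a1d
  after D1: wrote 5B at 0x21 = e9e827b17d
  after D2: wrote 3B at 0x20 = 13cb28
  after D3: wrote 6B at 0x01 = cb28251ee013
query mem[0x05]=0xe0, mem[0x25]=0x7d, mem[0x06]=0x13, mem[0x20]=0x13, mem[0x24]=0xb1

MEM[0x05,0x25,0x06,0x20,0x24] = e0 7d 13 13 b1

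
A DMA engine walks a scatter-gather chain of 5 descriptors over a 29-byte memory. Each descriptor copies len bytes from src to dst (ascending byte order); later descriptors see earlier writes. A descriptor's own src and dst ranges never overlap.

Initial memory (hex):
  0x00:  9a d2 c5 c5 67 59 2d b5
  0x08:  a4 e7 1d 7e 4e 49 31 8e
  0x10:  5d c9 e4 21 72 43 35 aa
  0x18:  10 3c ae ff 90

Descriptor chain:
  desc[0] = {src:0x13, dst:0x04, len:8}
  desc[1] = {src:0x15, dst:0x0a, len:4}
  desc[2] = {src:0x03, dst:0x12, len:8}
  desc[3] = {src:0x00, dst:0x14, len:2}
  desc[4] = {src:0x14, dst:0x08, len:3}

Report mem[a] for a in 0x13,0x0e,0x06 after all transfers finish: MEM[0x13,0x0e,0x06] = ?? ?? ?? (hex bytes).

MEM[0x13,0x0e,0x06] = 21 31 43

#0 dst[0x04+8] := {0x21,0x72,0x43,0x35,0xaa,0x10,0x3c,0xae}
#1 dst[0x0a+4] := {0x43,0x35,0xaa,0x10}
#2 dst[0x12+8] := {0xc5,0x21,0x72,0x43,0x35,0xaa,0x10,0x43}
#3 dst[0x14+2] := {0x9a,0xd2}
#4 dst[0x08+3] := {0x9a,0xd2,0x35}
query mem[0x13]=0x21, mem[0x0e]=0x31, mem[0x06]=0x43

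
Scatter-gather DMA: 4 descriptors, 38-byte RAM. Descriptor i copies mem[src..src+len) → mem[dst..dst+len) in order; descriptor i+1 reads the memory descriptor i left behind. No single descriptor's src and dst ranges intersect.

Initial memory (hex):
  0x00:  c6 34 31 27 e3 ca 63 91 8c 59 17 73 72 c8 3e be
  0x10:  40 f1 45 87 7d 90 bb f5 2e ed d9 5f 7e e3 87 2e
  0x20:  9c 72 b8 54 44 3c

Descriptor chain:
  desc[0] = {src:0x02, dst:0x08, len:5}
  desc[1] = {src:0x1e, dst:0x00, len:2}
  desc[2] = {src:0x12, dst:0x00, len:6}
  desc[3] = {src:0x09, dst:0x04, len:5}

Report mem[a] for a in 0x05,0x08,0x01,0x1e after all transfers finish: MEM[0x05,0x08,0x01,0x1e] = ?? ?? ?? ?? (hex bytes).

MEM[0x05,0x08,0x01,0x1e] = e3 c8 87 87

  after D0: wrote 5B at 0x08 = 3127e3ca63
  after D1: wrote 2B at 0x00 = 872e
  after D2: wrote 6B at 0x00 = 45877d90bbf5
  after D3: wrote 5B at 0x04 = 27e3ca63c8
query mem[0x05]=0xe3, mem[0x08]=0xc8, mem[0x01]=0x87, mem[0x1e]=0x87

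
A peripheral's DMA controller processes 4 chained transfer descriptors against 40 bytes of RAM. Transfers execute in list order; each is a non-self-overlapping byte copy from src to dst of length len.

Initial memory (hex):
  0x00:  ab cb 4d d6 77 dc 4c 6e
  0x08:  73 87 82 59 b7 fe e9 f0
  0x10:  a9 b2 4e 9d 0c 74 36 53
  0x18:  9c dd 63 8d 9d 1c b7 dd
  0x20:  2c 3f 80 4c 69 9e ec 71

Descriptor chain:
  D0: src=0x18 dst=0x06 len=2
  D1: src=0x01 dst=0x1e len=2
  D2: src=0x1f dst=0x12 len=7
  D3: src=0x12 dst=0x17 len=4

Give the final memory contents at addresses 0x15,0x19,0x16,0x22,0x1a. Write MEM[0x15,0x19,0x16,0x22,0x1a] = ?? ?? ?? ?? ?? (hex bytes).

MEM[0x15,0x19,0x16,0x22,0x1a] = 80 3f 4c 80 80

D0: mem[0x06..0x07] <- [9c dd]
D1: mem[0x1e..0x1f] <- [cb 4d]
D2: mem[0x12..0x18] <- [4d 2c 3f 80 4c 69 9e]
D3: mem[0x17..0x1a] <- [4d 2c 3f 80]
query mem[0x15]=0x80, mem[0x19]=0x3f, mem[0x16]=0x4c, mem[0x22]=0x80, mem[0x1a]=0x80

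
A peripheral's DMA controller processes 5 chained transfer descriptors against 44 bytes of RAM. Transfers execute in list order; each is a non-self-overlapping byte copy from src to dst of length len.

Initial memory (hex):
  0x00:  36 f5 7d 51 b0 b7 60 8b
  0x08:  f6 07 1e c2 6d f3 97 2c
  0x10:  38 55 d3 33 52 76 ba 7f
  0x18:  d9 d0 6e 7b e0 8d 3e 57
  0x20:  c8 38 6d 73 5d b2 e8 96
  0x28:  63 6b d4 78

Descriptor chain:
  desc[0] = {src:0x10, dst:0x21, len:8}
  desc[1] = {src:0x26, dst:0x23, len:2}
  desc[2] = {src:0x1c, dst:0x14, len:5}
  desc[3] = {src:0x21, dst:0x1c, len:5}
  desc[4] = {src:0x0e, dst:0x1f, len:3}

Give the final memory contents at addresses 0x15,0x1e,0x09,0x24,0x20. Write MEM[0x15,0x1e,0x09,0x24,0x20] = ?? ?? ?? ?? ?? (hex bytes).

#0 dst[0x21+8] := {0x38,0x55,0xd3,0x33,0x52,0x76,0xba,0x7f}
#1 dst[0x23+2] := {0x76,0xba}
#2 dst[0x14+5] := {0xe0,0x8d,0x3e,0x57,0xc8}
#3 dst[0x1c+5] := {0x38,0x55,0x76,0xba,0x52}
#4 dst[0x1f+3] := {0x97,0x2c,0x38}
query mem[0x15]=0x8d, mem[0x1e]=0x76, mem[0x09]=0x07, mem[0x24]=0xba, mem[0x20]=0x2c

MEM[0x15,0x1e,0x09,0x24,0x20] = 8d 76 07 ba 2c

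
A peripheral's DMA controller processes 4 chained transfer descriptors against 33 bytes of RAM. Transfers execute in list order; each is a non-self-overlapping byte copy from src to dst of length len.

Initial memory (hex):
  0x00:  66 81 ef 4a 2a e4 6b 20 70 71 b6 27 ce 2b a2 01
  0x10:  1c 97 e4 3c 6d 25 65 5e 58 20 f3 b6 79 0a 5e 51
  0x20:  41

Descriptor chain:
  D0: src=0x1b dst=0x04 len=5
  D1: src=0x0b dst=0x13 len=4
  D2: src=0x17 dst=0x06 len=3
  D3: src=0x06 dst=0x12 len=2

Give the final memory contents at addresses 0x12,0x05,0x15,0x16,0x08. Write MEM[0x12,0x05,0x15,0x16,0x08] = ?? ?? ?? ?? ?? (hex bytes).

D0: mem[0x04..0x08] <- [b6 79 0a 5e 51]
D1: mem[0x13..0x16] <- [27 ce 2b a2]
D2: mem[0x06..0x08] <- [5e 58 20]
D3: mem[0x12..0x13] <- [5e 58]
query mem[0x12]=0x5e, mem[0x05]=0x79, mem[0x15]=0x2b, mem[0x16]=0xa2, mem[0x08]=0x20

MEM[0x12,0x05,0x15,0x16,0x08] = 5e 79 2b a2 20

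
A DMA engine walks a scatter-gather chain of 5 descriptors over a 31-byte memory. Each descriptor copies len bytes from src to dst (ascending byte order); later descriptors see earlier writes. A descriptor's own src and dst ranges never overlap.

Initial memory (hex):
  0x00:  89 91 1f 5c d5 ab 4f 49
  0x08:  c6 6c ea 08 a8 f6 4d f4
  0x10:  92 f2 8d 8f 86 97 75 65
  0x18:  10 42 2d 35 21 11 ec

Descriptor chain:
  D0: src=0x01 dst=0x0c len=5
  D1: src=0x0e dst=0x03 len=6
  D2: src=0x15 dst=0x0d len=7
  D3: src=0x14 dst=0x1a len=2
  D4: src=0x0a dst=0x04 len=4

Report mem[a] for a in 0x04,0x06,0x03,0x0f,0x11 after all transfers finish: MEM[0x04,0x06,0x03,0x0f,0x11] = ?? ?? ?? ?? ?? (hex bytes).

[0] 0x01->0x0c len=5 : 91 1f 5c d5 ab
[1] 0x0e->0x03 len=6 : 5c d5 ab f2 8d 8f
[2] 0x15->0x0d len=7 : 97 75 65 10 42 2d 35
[3] 0x14->0x1a len=2 : 86 97
[4] 0x0a->0x04 len=4 : ea 08 91 97
query mem[0x04]=0xea, mem[0x06]=0x91, mem[0x03]=0x5c, mem[0x0f]=0x65, mem[0x11]=0x42

MEM[0x04,0x06,0x03,0x0f,0x11] = ea 91 5c 65 42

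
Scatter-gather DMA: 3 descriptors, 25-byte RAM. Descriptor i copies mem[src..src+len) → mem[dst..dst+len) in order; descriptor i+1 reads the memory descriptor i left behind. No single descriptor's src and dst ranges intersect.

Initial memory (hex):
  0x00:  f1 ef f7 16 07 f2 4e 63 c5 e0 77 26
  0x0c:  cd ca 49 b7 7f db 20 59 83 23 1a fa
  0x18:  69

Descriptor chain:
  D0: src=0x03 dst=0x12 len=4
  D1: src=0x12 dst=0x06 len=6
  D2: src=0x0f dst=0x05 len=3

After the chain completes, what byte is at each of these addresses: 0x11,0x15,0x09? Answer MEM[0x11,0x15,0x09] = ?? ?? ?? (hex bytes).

MEM[0x11,0x15,0x09] = db 4e 4e

  after D0: wrote 4B at 0x12 = 1607f24e
  after D1: wrote 6B at 0x06 = 1607f24e1afa
  after D2: wrote 3B at 0x05 = b77fdb
query mem[0x11]=0xdb, mem[0x15]=0x4e, mem[0x09]=0x4e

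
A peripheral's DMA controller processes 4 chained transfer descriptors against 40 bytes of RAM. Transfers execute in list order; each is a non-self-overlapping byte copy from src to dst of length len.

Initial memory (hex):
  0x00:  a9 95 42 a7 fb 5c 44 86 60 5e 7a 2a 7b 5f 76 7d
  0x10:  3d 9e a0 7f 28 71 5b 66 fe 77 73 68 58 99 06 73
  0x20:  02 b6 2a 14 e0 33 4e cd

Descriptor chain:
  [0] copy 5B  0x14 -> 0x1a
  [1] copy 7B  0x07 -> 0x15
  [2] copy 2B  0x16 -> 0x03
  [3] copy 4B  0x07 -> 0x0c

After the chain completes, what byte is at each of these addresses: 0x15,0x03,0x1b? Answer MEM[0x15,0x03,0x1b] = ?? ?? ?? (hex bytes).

  after D0: wrote 5B at 0x1a = 28715b66fe
  after D1: wrote 7B at 0x15 = 86605e7a2a7b5f
  after D2: wrote 2B at 0x03 = 605e
  after D3: wrote 4B at 0x0c = 86605e7a
query mem[0x15]=0x86, mem[0x03]=0x60, mem[0x1b]=0x5f

MEM[0x15,0x03,0x1b] = 86 60 5f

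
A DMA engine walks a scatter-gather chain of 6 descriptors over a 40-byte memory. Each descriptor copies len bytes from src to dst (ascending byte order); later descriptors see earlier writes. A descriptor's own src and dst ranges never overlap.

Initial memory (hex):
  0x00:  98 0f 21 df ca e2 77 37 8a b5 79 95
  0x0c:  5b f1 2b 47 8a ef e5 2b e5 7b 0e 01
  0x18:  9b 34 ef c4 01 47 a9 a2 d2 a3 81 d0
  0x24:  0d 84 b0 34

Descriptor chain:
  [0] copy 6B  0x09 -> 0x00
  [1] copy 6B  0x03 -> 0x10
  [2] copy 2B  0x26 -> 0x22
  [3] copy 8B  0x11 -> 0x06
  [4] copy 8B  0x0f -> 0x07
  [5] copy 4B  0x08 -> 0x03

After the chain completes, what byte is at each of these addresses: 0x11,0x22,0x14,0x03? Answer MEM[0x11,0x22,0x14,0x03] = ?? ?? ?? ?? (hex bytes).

D0: mem[0x00..0x05] <- [b5 79 95 5b f1 2b]
D1: mem[0x10..0x15] <- [5b f1 2b 77 37 8a]
D2: mem[0x22..0x23] <- [b0 34]
D3: mem[0x06..0x0d] <- [f1 2b 77 37 8a 0e 01 9b]
D4: mem[0x07..0x0e] <- [47 5b f1 2b 77 37 8a 0e]
D5: mem[0x03..0x06] <- [5b f1 2b 77]
query mem[0x11]=0xf1, mem[0x22]=0xb0, mem[0x14]=0x37, mem[0x03]=0x5b

MEM[0x11,0x22,0x14,0x03] = f1 b0 37 5b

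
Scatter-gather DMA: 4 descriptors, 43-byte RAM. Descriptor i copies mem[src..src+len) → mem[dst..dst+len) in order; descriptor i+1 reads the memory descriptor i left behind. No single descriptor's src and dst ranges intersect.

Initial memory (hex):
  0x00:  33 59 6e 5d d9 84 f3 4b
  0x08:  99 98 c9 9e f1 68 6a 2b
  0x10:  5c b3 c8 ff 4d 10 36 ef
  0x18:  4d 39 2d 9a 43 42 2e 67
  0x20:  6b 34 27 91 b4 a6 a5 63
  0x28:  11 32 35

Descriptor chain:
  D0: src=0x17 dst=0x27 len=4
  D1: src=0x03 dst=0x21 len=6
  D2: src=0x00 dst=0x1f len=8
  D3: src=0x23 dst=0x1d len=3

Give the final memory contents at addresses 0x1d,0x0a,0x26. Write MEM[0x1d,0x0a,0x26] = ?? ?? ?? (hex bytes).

[0] 0x17->0x27 len=4 : ef 4d 39 2d
[1] 0x03->0x21 len=6 : 5d d9 84 f3 4b 99
[2] 0x00->0x1f len=8 : 33 59 6e 5d d9 84 f3 4b
[3] 0x23->0x1d len=3 : d9 84 f3
query mem[0x1d]=0xd9, mem[0x0a]=0xc9, mem[0x26]=0x4b

MEM[0x1d,0x0a,0x26] = d9 c9 4b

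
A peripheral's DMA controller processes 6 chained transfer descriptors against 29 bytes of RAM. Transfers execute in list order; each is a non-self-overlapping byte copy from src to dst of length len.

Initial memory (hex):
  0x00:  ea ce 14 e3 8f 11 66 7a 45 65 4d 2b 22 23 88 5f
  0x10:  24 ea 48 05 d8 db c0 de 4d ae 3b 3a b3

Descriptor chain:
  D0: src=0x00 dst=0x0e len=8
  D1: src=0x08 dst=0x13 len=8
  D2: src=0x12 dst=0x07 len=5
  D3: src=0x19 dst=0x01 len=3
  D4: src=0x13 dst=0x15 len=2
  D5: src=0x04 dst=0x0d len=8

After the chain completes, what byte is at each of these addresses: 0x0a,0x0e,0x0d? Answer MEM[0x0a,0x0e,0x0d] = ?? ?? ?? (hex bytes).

MEM[0x0a,0x0e,0x0d] = 4d 11 8f

  after D0: wrote 8B at 0x0e = eace14e38f11667a
  after D1: wrote 8B at 0x13 = 45654d2b2223eace
  after D2: wrote 5B at 0x07 = 8f45654d2b
  after D3: wrote 3B at 0x01 = eace3a
  after D4: wrote 2B at 0x15 = 4565
  after D5: wrote 8B at 0x0d = 8f11668f45654d2b
query mem[0x0a]=0x4d, mem[0x0e]=0x11, mem[0x0d]=0x8f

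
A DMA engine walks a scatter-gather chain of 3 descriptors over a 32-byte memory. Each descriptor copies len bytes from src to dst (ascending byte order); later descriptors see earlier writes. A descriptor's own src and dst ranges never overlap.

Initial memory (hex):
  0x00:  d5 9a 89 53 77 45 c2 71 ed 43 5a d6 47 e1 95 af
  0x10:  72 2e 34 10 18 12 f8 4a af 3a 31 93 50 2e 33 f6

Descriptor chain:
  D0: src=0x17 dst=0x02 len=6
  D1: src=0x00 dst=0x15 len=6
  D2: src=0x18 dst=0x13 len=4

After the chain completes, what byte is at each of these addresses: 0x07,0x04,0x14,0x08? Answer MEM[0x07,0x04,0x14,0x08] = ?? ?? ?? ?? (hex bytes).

#0 dst[0x02+6] := {0x4a,0xaf,0x3a,0x31,0x93,0x50}
#1 dst[0x15+6] := {0xd5,0x9a,0x4a,0xaf,0x3a,0x31}
#2 dst[0x13+4] := {0xaf,0x3a,0x31,0x93}
query mem[0x07]=0x50, mem[0x04]=0x3a, mem[0x14]=0x3a, mem[0x08]=0xed

MEM[0x07,0x04,0x14,0x08] = 50 3a 3a ed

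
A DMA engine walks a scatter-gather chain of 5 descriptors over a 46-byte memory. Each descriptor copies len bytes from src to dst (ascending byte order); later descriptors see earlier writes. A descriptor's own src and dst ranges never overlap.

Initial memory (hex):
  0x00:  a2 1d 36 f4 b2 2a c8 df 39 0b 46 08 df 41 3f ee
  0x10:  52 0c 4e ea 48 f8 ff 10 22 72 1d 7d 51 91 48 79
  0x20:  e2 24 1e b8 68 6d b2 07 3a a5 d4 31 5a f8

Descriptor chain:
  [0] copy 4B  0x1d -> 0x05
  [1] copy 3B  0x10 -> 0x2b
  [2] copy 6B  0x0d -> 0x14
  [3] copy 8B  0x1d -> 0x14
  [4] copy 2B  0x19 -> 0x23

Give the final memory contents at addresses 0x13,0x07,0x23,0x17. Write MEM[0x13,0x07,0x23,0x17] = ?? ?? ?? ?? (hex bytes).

MEM[0x13,0x07,0x23,0x17] = ea 79 1e e2

  after D0: wrote 4B at 0x05 = 914879e2
  after D1: wrote 3B at 0x2b = 520c4e
  after D2: wrote 6B at 0x14 = 413fee520c4e
  after D3: wrote 8B at 0x14 = 914879e2241eb868
  after D4: wrote 2B at 0x23 = 1eb8
query mem[0x13]=0xea, mem[0x07]=0x79, mem[0x23]=0x1e, mem[0x17]=0xe2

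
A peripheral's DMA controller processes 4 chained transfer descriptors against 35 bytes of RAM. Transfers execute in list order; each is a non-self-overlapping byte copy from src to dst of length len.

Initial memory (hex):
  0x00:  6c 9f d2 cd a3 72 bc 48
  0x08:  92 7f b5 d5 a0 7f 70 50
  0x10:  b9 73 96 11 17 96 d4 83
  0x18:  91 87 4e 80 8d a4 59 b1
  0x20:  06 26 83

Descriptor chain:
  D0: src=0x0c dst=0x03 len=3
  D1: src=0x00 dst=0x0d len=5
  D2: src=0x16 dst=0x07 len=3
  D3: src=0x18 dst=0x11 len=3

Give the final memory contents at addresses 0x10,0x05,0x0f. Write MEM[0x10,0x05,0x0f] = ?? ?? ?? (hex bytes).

MEM[0x10,0x05,0x0f] = a0 70 d2

  after D0: wrote 3B at 0x03 = a07f70
  after D1: wrote 5B at 0x0d = 6c9fd2a07f
  after D2: wrote 3B at 0x07 = d48391
  after D3: wrote 3B at 0x11 = 91874e
query mem[0x10]=0xa0, mem[0x05]=0x70, mem[0x0f]=0xd2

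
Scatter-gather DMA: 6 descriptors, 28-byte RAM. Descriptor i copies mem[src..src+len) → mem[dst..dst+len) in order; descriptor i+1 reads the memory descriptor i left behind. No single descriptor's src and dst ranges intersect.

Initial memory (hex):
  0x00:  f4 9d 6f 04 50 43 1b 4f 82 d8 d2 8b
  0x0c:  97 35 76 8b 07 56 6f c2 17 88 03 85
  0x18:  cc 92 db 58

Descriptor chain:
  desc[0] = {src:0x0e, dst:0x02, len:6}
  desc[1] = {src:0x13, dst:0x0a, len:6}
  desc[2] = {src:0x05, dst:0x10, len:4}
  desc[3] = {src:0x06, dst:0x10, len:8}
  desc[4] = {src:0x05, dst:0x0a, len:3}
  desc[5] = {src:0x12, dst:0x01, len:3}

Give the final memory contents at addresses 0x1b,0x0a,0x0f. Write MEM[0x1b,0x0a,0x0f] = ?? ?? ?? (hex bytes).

D0: mem[0x02..0x07] <- [76 8b 07 56 6f c2]
D1: mem[0x0a..0x0f] <- [c2 17 88 03 85 cc]
D2: mem[0x10..0x13] <- [56 6f c2 82]
D3: mem[0x10..0x17] <- [6f c2 82 d8 c2 17 88 03]
D4: mem[0x0a..0x0c] <- [56 6f c2]
D5: mem[0x01..0x03] <- [82 d8 c2]
query mem[0x1b]=0x58, mem[0x0a]=0x56, mem[0x0f]=0xcc

MEM[0x1b,0x0a,0x0f] = 58 56 cc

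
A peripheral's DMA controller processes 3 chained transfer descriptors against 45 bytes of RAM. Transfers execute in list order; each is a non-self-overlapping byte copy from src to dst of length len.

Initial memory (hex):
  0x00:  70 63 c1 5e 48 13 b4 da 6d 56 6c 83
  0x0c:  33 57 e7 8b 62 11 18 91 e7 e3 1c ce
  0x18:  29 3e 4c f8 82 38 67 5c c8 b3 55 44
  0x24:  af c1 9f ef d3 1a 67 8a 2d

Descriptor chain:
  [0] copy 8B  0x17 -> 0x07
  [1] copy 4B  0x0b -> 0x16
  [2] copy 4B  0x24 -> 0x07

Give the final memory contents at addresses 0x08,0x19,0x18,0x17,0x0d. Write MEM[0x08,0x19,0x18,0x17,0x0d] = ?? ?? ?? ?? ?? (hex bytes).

D0: mem[0x07..0x0e] <- [ce 29 3e 4c f8 82 38 67]
D1: mem[0x16..0x19] <- [f8 82 38 67]
D2: mem[0x07..0x0a] <- [af c1 9f ef]
query mem[0x08]=0xc1, mem[0x19]=0x67, mem[0x18]=0x38, mem[0x17]=0x82, mem[0x0d]=0x38

MEM[0x08,0x19,0x18,0x17,0x0d] = c1 67 38 82 38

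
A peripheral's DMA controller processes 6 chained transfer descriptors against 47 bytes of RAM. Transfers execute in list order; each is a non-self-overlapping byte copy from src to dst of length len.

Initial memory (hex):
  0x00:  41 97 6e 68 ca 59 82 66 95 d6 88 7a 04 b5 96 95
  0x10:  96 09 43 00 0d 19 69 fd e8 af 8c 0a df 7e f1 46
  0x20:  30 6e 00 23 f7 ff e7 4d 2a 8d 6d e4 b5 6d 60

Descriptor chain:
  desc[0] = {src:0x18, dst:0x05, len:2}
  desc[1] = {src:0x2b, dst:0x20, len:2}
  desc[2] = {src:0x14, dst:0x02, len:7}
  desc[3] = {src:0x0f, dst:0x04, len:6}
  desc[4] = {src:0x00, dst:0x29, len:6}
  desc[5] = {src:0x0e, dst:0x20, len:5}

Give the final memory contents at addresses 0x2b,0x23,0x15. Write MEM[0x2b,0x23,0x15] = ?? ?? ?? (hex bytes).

MEM[0x2b,0x23,0x15] = 0d 09 19

#0 dst[0x05+2] := {0xe8,0xaf}
#1 dst[0x20+2] := {0xe4,0xb5}
#2 dst[0x02+7] := {0x0d,0x19,0x69,0xfd,0xe8,0xaf,0x8c}
#3 dst[0x04+6] := {0x95,0x96,0x09,0x43,0x00,0x0d}
#4 dst[0x29+6] := {0x41,0x97,0x0d,0x19,0x95,0x96}
#5 dst[0x20+5] := {0x96,0x95,0x96,0x09,0x43}
query mem[0x2b]=0x0d, mem[0x23]=0x09, mem[0x15]=0x19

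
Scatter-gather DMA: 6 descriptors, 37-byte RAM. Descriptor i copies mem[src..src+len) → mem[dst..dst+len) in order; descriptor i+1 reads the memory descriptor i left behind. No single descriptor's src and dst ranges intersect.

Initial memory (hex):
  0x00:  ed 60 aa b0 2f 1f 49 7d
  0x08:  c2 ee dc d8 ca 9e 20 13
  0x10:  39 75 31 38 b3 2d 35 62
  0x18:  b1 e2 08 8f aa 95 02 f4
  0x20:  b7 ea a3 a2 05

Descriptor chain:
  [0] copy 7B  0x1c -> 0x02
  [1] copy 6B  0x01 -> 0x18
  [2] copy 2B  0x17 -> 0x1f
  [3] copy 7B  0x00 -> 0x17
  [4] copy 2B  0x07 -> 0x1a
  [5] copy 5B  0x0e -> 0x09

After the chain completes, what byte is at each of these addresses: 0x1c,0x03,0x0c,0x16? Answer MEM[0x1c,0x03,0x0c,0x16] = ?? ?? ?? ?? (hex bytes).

D0: mem[0x02..0x08] <- [aa 95 02 f4 b7 ea a3]
D1: mem[0x18..0x1d] <- [60 aa 95 02 f4 b7]
D2: mem[0x1f..0x20] <- [62 60]
D3: mem[0x17..0x1d] <- [ed 60 aa 95 02 f4 b7]
D4: mem[0x1a..0x1b] <- [ea a3]
D5: mem[0x09..0x0d] <- [20 13 39 75 31]
query mem[0x1c]=0xf4, mem[0x03]=0x95, mem[0x0c]=0x75, mem[0x16]=0x35

MEM[0x1c,0x03,0x0c,0x16] = f4 95 75 35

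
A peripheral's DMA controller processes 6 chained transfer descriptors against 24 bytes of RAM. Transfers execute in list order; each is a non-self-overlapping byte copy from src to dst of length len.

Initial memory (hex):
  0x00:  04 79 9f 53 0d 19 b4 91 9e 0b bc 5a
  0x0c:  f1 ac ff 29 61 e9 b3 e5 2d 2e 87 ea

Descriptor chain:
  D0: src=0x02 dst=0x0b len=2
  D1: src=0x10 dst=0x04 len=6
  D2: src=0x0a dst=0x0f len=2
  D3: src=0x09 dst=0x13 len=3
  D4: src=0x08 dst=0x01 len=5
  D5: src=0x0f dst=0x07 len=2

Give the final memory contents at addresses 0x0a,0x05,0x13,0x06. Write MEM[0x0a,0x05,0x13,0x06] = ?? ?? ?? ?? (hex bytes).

MEM[0x0a,0x05,0x13,0x06] = bc 53 2e b3

D0: mem[0x0b..0x0c] <- [9f 53]
D1: mem[0x04..0x09] <- [61 e9 b3 e5 2d 2e]
D2: mem[0x0f..0x10] <- [bc 9f]
D3: mem[0x13..0x15] <- [2e bc 9f]
D4: mem[0x01..0x05] <- [2d 2e bc 9f 53]
D5: mem[0x07..0x08] <- [bc 9f]
query mem[0x0a]=0xbc, mem[0x05]=0x53, mem[0x13]=0x2e, mem[0x06]=0xb3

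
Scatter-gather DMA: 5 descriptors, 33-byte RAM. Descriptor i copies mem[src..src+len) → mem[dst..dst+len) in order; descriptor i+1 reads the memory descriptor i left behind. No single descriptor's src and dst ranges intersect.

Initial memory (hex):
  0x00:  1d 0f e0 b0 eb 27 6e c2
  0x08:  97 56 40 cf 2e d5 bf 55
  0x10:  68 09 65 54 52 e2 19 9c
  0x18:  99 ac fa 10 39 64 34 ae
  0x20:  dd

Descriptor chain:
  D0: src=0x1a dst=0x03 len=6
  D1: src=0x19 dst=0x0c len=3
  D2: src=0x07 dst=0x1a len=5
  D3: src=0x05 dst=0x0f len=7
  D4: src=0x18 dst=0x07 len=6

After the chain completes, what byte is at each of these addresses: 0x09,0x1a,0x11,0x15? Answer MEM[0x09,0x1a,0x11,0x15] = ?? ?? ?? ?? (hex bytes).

MEM[0x09,0x1a,0x11,0x15] = 34 34 34 cf

#0 dst[0x03+6] := {0xfa,0x10,0x39,0x64,0x34,0xae}
#1 dst[0x0c+3] := {0xac,0xfa,0x10}
#2 dst[0x1a+5] := {0x34,0xae,0x56,0x40,0xcf}
#3 dst[0x0f+7] := {0x39,0x64,0x34,0xae,0x56,0x40,0xcf}
#4 dst[0x07+6] := {0x99,0xac,0x34,0xae,0x56,0x40}
query mem[0x09]=0x34, mem[0x1a]=0x34, mem[0x11]=0x34, mem[0x15]=0xcf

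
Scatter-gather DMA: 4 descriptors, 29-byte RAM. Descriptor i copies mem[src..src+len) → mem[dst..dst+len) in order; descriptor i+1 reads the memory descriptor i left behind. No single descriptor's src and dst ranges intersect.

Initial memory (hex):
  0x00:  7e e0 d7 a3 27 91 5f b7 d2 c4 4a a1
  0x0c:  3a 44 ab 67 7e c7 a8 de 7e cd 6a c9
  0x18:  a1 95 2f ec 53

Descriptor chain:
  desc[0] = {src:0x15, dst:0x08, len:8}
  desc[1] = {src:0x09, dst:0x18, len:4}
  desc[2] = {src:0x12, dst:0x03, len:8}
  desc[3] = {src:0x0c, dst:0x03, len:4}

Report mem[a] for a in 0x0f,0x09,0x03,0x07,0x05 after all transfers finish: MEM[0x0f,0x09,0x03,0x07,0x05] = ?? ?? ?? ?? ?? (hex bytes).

MEM[0x0f,0x09,0x03,0x07,0x05] = 53 6a 95 6a ec

  after D0: wrote 8B at 0x08 = cd6ac9a1952fec53
  after D1: wrote 4B at 0x18 = 6ac9a195
  after D2: wrote 8B at 0x03 = a8de7ecd6ac96ac9
  after D3: wrote 4B at 0x03 = 952fec53
query mem[0x0f]=0x53, mem[0x09]=0x6a, mem[0x03]=0x95, mem[0x07]=0x6a, mem[0x05]=0xec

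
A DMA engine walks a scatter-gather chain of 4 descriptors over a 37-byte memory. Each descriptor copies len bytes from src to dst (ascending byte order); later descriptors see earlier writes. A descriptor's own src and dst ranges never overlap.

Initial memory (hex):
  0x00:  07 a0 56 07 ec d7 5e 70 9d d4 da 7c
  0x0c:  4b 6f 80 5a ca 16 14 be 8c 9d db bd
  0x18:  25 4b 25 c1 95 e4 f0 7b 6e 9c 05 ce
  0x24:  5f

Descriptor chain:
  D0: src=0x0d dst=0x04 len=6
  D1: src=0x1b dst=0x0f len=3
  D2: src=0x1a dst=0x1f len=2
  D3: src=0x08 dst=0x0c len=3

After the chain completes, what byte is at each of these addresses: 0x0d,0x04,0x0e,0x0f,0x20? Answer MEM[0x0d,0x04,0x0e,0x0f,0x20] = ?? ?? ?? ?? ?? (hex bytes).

MEM[0x0d,0x04,0x0e,0x0f,0x20] = 14 6f da c1 c1

[0] 0x0d->0x04 len=6 : 6f 80 5a ca 16 14
[1] 0x1b->0x0f len=3 : c1 95 e4
[2] 0x1a->0x1f len=2 : 25 c1
[3] 0x08->0x0c len=3 : 16 14 da
query mem[0x0d]=0x14, mem[0x04]=0x6f, mem[0x0e]=0xda, mem[0x0f]=0xc1, mem[0x20]=0xc1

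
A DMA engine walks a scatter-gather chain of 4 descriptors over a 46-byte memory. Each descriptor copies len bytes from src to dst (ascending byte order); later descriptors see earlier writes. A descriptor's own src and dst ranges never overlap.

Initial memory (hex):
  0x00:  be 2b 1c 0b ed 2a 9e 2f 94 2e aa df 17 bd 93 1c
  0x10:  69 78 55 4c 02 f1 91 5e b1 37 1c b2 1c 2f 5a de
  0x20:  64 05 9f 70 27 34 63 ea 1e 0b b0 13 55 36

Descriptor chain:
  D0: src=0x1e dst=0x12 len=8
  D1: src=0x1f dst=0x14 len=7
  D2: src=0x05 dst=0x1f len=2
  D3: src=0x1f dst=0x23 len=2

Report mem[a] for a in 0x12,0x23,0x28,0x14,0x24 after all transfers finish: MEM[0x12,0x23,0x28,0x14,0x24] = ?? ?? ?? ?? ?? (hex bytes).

#0 dst[0x12+8] := {0x5a,0xde,0x64,0x05,0x9f,0x70,0x27,0x34}
#1 dst[0x14+7] := {0xde,0x64,0x05,0x9f,0x70,0x27,0x34}
#2 dst[0x1f+2] := {0x2a,0x9e}
#3 dst[0x23+2] := {0x2a,0x9e}
query mem[0x12]=0x5a, mem[0x23]=0x2a, mem[0x28]=0x1e, mem[0x14]=0xde, mem[0x24]=0x9e

MEM[0x12,0x23,0x28,0x14,0x24] = 5a 2a 1e de 9e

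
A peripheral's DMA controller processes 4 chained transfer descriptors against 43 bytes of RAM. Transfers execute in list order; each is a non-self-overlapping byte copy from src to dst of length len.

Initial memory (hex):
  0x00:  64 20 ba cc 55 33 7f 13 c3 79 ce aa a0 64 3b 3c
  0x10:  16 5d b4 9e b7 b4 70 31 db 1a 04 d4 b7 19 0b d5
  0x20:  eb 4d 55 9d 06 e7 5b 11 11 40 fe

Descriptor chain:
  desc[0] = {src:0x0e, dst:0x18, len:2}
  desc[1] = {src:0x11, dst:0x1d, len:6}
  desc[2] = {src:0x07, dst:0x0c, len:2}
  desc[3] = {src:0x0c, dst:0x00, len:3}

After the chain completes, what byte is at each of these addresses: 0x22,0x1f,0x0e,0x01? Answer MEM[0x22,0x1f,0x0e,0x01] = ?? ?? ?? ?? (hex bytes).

MEM[0x22,0x1f,0x0e,0x01] = 70 9e 3b c3

#0 dst[0x18+2] := {0x3b,0x3c}
#1 dst[0x1d+6] := {0x5d,0xb4,0x9e,0xb7,0xb4,0x70}
#2 dst[0x0c+2] := {0x13,0xc3}
#3 dst[0x00+3] := {0x13,0xc3,0x3b}
query mem[0x22]=0x70, mem[0x1f]=0x9e, mem[0x0e]=0x3b, mem[0x01]=0xc3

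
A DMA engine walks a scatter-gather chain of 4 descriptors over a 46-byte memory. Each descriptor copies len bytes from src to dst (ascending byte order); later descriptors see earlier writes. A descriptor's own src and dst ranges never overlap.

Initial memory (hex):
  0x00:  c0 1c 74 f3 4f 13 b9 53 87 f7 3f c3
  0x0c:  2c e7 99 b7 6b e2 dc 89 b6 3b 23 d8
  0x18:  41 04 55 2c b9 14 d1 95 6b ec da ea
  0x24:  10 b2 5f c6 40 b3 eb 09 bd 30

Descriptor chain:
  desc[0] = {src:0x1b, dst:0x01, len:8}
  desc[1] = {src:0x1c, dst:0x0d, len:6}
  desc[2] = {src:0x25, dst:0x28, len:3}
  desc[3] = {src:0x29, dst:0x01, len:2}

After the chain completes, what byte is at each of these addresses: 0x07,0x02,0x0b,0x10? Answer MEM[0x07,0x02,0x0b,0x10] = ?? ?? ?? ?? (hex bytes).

D0: mem[0x01..0x08] <- [2c b9 14 d1 95 6b ec da]
D1: mem[0x0d..0x12] <- [b9 14 d1 95 6b ec]
D2: mem[0x28..0x2a] <- [b2 5f c6]
D3: mem[0x01..0x02] <- [5f c6]
query mem[0x07]=0xec, mem[0x02]=0xc6, mem[0x0b]=0xc3, mem[0x10]=0x95

MEM[0x07,0x02,0x0b,0x10] = ec c6 c3 95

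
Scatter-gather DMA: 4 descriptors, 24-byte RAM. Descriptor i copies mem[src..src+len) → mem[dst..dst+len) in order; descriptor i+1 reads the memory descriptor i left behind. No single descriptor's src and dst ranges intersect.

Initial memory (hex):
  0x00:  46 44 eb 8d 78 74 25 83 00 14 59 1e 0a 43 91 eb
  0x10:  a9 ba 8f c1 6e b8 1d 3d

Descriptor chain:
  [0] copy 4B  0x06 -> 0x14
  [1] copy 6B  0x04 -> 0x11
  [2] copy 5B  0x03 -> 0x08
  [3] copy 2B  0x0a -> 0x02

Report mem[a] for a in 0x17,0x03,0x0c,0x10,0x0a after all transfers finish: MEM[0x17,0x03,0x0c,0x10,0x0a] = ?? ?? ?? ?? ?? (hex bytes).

MEM[0x17,0x03,0x0c,0x10,0x0a] = 14 25 83 a9 74

#0 dst[0x14+4] := {0x25,0x83,0x00,0x14}
#1 dst[0x11+6] := {0x78,0x74,0x25,0x83,0x00,0x14}
#2 dst[0x08+5] := {0x8d,0x78,0x74,0x25,0x83}
#3 dst[0x02+2] := {0x74,0x25}
query mem[0x17]=0x14, mem[0x03]=0x25, mem[0x0c]=0x83, mem[0x10]=0xa9, mem[0x0a]=0x74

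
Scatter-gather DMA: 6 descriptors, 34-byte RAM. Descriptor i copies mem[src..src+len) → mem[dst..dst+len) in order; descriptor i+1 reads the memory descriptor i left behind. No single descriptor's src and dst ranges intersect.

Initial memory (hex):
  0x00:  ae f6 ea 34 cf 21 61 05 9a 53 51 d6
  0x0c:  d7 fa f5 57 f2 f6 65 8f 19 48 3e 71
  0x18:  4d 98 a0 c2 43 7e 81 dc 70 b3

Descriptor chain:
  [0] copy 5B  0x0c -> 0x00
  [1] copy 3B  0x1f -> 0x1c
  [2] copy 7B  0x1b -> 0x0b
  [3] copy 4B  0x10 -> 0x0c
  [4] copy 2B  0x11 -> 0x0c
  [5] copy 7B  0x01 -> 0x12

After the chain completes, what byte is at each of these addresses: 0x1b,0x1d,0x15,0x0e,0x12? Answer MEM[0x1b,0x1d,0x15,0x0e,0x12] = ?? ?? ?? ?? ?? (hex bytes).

MEM[0x1b,0x1d,0x15,0x0e,0x12] = c2 70 f2 65 fa

  after D0: wrote 5B at 0x00 = d7faf557f2
  after D1: wrote 3B at 0x1c = dc70b3
  after D2: wrote 7B at 0x0b = c2dc70b3dc70b3
  after D3: wrote 4B at 0x0c = 70b3658f
  after D4: wrote 2B at 0x0c = b365
  after D5: wrote 7B at 0x12 = faf557f2216105
query mem[0x1b]=0xc2, mem[0x1d]=0x70, mem[0x15]=0xf2, mem[0x0e]=0x65, mem[0x12]=0xfa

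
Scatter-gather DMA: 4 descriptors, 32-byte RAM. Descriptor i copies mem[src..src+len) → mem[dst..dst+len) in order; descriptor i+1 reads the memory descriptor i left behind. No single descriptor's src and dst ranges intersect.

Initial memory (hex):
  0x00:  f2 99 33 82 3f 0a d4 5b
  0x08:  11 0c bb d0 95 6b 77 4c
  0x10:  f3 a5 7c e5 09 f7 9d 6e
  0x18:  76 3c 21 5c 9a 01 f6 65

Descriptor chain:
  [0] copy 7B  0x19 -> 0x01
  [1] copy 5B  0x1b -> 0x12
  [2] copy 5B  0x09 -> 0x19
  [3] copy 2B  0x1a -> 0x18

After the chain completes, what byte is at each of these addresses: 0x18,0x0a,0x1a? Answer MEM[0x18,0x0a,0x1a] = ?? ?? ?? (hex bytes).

[0] 0x19->0x01 len=7 : 3c 21 5c 9a 01 f6 65
[1] 0x1b->0x12 len=5 : 5c 9a 01 f6 65
[2] 0x09->0x19 len=5 : 0c bb d0 95 6b
[3] 0x1a->0x18 len=2 : bb d0
query mem[0x18]=0xbb, mem[0x0a]=0xbb, mem[0x1a]=0xbb

MEM[0x18,0x0a,0x1a] = bb bb bb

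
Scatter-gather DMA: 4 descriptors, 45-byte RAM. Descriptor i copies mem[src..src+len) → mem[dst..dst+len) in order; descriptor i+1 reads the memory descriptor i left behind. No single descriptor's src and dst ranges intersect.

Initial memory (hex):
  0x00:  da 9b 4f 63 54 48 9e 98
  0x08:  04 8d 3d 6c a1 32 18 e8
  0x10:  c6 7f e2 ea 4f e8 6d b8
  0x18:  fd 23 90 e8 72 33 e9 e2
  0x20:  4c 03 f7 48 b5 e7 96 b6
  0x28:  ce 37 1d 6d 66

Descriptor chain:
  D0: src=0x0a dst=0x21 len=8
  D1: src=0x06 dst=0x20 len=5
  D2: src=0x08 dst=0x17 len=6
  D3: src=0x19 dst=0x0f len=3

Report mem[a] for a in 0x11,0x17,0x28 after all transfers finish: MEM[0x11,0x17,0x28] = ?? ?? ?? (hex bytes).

MEM[0x11,0x17,0x28] = a1 04 7f

  after D0: wrote 8B at 0x21 = 3d6ca13218e8c67f
  after D1: wrote 5B at 0x20 = 9e98048d3d
  after D2: wrote 6B at 0x17 = 048d3d6ca132
  after D3: wrote 3B at 0x0f = 3d6ca1
query mem[0x11]=0xa1, mem[0x17]=0x04, mem[0x28]=0x7f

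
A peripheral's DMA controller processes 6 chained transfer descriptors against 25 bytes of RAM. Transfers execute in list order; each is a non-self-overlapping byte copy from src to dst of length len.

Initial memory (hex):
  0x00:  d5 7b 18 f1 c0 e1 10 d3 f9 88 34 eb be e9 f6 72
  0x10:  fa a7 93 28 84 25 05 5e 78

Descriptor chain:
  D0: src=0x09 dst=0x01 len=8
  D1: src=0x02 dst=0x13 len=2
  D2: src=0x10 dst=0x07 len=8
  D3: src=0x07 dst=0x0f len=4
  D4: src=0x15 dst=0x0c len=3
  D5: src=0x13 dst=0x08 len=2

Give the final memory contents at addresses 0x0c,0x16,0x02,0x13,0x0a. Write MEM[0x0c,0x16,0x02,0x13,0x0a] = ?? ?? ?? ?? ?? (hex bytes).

MEM[0x0c,0x16,0x02,0x13,0x0a] = 25 05 34 34 34

[0] 0x09->0x01 len=8 : 88 34 eb be e9 f6 72 fa
[1] 0x02->0x13 len=2 : 34 eb
[2] 0x10->0x07 len=8 : fa a7 93 34 eb 25 05 5e
[3] 0x07->0x0f len=4 : fa a7 93 34
[4] 0x15->0x0c len=3 : 25 05 5e
[5] 0x13->0x08 len=2 : 34 eb
query mem[0x0c]=0x25, mem[0x16]=0x05, mem[0x02]=0x34, mem[0x13]=0x34, mem[0x0a]=0x34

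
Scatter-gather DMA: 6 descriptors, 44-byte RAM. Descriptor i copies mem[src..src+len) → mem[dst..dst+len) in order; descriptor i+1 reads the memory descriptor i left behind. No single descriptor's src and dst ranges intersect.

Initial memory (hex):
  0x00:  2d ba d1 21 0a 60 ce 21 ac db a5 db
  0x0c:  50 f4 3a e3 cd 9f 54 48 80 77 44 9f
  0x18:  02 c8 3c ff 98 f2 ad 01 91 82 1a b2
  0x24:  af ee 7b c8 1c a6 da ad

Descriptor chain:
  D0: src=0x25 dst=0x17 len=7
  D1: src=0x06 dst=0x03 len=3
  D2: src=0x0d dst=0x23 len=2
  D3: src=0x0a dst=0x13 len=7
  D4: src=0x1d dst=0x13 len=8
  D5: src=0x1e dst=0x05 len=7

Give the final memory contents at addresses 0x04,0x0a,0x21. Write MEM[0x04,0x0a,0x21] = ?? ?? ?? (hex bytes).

#0 dst[0x17+7] := {0xee,0x7b,0xc8,0x1c,0xa6,0xda,0xad}
#1 dst[0x03+3] := {0xce,0x21,0xac}
#2 dst[0x23+2] := {0xf4,0x3a}
#3 dst[0x13+7] := {0xa5,0xdb,0x50,0xf4,0x3a,0xe3,0xcd}
#4 dst[0x13+8] := {0xad,0xad,0x01,0x91,0x82,0x1a,0xf4,0x3a}
#5 dst[0x05+7] := {0xad,0x01,0x91,0x82,0x1a,0xf4,0x3a}
query mem[0x04]=0x21, mem[0x0a]=0xf4, mem[0x21]=0x82

MEM[0x04,0x0a,0x21] = 21 f4 82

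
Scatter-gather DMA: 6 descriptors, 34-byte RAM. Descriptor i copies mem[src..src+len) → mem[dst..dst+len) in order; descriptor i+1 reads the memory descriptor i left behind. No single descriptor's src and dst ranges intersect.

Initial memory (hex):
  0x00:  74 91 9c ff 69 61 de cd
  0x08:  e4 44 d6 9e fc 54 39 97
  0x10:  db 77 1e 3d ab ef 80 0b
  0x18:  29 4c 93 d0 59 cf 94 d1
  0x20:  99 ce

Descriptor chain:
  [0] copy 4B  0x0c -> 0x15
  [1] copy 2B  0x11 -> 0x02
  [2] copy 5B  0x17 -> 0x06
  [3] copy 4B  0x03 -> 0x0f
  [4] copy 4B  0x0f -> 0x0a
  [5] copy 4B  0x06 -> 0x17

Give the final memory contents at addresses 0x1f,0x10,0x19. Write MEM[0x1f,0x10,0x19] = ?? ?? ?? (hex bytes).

MEM[0x1f,0x10,0x19] = d1 69 4c

  after D0: wrote 4B at 0x15 = fc543997
  after D1: wrote 2B at 0x02 = 771e
  after D2: wrote 5B at 0x06 = 39974c93d0
  after D3: wrote 4B at 0x0f = 1e696139
  after D4: wrote 4B at 0x0a = 1e696139
  after D5: wrote 4B at 0x17 = 39974c93
query mem[0x1f]=0xd1, mem[0x10]=0x69, mem[0x19]=0x4c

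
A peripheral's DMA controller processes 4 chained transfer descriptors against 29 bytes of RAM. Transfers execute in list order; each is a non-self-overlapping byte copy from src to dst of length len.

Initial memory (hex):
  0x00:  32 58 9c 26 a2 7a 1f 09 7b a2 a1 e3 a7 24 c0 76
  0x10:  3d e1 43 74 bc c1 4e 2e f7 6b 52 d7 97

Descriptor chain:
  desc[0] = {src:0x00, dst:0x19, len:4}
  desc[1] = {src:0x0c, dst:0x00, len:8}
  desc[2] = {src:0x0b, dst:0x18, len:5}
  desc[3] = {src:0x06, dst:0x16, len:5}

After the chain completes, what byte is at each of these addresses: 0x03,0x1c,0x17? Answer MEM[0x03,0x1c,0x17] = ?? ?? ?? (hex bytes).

MEM[0x03,0x1c,0x17] = 76 76 74

[0] 0x00->0x19 len=4 : 32 58 9c 26
[1] 0x0c->0x00 len=8 : a7 24 c0 76 3d e1 43 74
[2] 0x0b->0x18 len=5 : e3 a7 24 c0 76
[3] 0x06->0x16 len=5 : 43 74 7b a2 a1
query mem[0x03]=0x76, mem[0x1c]=0x76, mem[0x17]=0x74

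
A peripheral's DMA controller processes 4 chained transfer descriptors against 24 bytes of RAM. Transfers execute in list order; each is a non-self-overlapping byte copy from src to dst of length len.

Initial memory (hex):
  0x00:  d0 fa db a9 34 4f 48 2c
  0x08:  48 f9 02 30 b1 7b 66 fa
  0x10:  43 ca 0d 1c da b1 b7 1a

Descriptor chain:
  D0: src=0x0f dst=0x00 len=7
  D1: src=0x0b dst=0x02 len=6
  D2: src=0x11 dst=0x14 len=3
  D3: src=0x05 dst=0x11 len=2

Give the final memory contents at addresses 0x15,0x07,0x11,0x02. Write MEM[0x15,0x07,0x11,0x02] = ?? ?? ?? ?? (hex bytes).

#0 dst[0x00+7] := {0xfa,0x43,0xca,0x0d,0x1c,0xda,0xb1}
#1 dst[0x02+6] := {0x30,0xb1,0x7b,0x66,0xfa,0x43}
#2 dst[0x14+3] := {0xca,0x0d,0x1c}
#3 dst[0x11+2] := {0x66,0xfa}
query mem[0x15]=0x0d, mem[0x07]=0x43, mem[0x11]=0x66, mem[0x02]=0x30

MEM[0x15,0x07,0x11,0x02] = 0d 43 66 30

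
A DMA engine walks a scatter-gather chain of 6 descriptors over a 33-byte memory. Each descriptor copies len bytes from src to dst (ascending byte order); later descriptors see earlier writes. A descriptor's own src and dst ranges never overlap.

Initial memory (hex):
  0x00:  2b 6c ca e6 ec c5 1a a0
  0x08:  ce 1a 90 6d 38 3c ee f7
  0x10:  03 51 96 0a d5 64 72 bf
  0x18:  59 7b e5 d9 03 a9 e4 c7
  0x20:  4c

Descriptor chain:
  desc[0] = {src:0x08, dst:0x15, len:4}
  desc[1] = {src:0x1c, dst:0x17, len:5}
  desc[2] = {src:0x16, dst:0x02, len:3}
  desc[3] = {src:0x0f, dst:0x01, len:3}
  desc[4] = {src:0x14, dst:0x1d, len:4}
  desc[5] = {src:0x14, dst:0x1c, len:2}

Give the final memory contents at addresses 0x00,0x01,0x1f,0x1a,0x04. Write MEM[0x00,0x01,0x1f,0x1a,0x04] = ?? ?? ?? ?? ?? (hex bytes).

MEM[0x00,0x01,0x1f,0x1a,0x04] = 2b f7 1a c7 a9

#0 dst[0x15+4] := {0xce,0x1a,0x90,0x6d}
#1 dst[0x17+5] := {0x03,0xa9,0xe4,0xc7,0x4c}
#2 dst[0x02+3] := {0x1a,0x03,0xa9}
#3 dst[0x01+3] := {0xf7,0x03,0x51}
#4 dst[0x1d+4] := {0xd5,0xce,0x1a,0x03}
#5 dst[0x1c+2] := {0xd5,0xce}
query mem[0x00]=0x2b, mem[0x01]=0xf7, mem[0x1f]=0x1a, mem[0x1a]=0xc7, mem[0x04]=0xa9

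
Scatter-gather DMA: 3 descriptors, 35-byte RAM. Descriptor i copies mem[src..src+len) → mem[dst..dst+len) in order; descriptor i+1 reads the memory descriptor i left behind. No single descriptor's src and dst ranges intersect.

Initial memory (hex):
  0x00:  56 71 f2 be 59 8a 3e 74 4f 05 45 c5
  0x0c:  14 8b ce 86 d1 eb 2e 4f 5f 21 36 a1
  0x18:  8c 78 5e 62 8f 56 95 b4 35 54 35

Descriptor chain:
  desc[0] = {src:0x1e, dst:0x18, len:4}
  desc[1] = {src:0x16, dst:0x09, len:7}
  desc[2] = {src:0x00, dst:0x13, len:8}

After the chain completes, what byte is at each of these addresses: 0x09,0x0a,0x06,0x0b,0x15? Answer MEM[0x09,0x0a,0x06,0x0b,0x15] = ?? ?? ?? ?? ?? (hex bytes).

  after D0: wrote 4B at 0x18 = 95b43554
  after D1: wrote 7B at 0x09 = 36a195b435548f
  after D2: wrote 8B at 0x13 = 5671f2be598a3e74
query mem[0x09]=0x36, mem[0x0a]=0xa1, mem[0x06]=0x3e, mem[0x0b]=0x95, mem[0x15]=0xf2

MEM[0x09,0x0a,0x06,0x0b,0x15] = 36 a1 3e 95 f2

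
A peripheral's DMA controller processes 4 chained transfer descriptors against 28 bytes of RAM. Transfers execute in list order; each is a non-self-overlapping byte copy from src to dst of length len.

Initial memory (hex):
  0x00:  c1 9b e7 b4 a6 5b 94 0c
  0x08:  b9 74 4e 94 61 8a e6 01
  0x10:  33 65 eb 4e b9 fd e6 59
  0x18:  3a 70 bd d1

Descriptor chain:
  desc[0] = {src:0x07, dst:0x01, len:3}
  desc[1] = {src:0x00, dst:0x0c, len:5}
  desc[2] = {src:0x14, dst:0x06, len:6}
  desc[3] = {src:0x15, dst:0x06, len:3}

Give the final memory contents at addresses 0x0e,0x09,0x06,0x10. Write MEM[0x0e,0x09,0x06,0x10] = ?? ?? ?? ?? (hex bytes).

MEM[0x0e,0x09,0x06,0x10] = b9 59 fd a6

[0] 0x07->0x01 len=3 : 0c b9 74
[1] 0x00->0x0c len=5 : c1 0c b9 74 a6
[2] 0x14->0x06 len=6 : b9 fd e6 59 3a 70
[3] 0x15->0x06 len=3 : fd e6 59
query mem[0x0e]=0xb9, mem[0x09]=0x59, mem[0x06]=0xfd, mem[0x10]=0xa6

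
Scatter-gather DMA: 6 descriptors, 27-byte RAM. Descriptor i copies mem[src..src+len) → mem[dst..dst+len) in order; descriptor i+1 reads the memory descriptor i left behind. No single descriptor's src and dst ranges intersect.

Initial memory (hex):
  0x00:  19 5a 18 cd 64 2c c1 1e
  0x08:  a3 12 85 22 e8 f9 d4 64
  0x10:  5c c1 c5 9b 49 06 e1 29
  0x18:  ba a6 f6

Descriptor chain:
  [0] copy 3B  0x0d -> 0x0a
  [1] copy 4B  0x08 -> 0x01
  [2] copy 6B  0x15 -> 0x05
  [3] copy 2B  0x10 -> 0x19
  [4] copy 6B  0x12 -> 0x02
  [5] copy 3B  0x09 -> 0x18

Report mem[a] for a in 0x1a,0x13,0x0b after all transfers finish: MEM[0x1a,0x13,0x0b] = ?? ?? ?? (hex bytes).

D0: mem[0x0a..0x0c] <- [f9 d4 64]
D1: mem[0x01..0x04] <- [a3 12 f9 d4]
D2: mem[0x05..0x0a] <- [06 e1 29 ba a6 f6]
D3: mem[0x19..0x1a] <- [5c c1]
D4: mem[0x02..0x07] <- [c5 9b 49 06 e1 29]
D5: mem[0x18..0x1a] <- [a6 f6 d4]
query mem[0x1a]=0xd4, mem[0x13]=0x9b, mem[0x0b]=0xd4

MEM[0x1a,0x13,0x0b] = d4 9b d4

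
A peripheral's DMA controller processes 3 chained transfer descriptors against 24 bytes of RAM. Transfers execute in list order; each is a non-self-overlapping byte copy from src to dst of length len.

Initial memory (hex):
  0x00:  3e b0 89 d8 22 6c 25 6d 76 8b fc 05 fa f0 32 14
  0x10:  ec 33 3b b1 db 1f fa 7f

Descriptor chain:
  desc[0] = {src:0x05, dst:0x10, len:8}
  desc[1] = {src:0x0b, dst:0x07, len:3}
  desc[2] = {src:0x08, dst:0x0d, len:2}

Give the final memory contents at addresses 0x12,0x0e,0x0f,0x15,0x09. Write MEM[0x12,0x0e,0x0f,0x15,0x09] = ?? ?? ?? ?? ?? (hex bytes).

  after D0: wrote 8B at 0x10 = 6c256d768bfc05fa
  after D1: wrote 3B at 0x07 = 05faf0
  after D2: wrote 2B at 0x0d = faf0
query mem[0x12]=0x6d, mem[0x0e]=0xf0, mem[0x0f]=0x14, mem[0x15]=0xfc, mem[0x09]=0xf0

MEM[0x12,0x0e,0x0f,0x15,0x09] = 6d f0 14 fc f0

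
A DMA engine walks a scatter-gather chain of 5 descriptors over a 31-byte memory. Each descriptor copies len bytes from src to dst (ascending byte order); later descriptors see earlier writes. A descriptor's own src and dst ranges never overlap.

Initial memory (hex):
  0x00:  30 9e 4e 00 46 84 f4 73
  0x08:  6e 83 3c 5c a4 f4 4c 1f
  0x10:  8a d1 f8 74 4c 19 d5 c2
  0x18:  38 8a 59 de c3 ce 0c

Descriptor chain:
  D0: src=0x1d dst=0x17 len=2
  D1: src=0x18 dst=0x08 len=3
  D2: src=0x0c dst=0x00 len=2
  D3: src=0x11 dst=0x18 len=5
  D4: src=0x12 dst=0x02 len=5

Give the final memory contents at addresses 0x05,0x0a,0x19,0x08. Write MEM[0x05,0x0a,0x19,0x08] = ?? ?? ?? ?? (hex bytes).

MEM[0x05,0x0a,0x19,0x08] = 19 59 f8 0c

[0] 0x1d->0x17 len=2 : ce 0c
[1] 0x18->0x08 len=3 : 0c 8a 59
[2] 0x0c->0x00 len=2 : a4 f4
[3] 0x11->0x18 len=5 : d1 f8 74 4c 19
[4] 0x12->0x02 len=5 : f8 74 4c 19 d5
query mem[0x05]=0x19, mem[0x0a]=0x59, mem[0x19]=0xf8, mem[0x08]=0x0c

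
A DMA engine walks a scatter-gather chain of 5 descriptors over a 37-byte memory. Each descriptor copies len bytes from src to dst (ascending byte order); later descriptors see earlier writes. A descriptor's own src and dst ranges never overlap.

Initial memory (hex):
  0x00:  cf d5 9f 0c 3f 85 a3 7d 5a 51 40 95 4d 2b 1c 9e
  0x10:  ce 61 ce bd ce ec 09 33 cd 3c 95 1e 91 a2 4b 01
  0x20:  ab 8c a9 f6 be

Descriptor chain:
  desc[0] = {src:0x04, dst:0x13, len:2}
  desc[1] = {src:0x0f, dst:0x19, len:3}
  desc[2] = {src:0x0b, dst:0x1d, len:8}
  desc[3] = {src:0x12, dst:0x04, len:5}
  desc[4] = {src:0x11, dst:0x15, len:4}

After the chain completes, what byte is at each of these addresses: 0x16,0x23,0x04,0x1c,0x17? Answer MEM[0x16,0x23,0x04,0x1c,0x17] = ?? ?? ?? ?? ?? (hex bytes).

MEM[0x16,0x23,0x04,0x1c,0x17] = ce 61 ce 91 3f

  after D0: wrote 2B at 0x13 = 3f85
  after D1: wrote 3B at 0x19 = 9ece61
  after D2: wrote 8B at 0x1d = 954d2b1c9ece61ce
  after D3: wrote 5B at 0x04 = ce3f85ec09
  after D4: wrote 4B at 0x15 = 61ce3f85
query mem[0x16]=0xce, mem[0x23]=0x61, mem[0x04]=0xce, mem[0x1c]=0x91, mem[0x17]=0x3f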